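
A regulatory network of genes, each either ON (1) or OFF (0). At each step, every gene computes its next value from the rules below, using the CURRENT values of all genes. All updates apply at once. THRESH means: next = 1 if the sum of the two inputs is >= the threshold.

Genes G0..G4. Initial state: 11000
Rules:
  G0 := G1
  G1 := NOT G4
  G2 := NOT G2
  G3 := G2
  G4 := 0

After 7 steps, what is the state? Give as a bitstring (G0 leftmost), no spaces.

Step 1: G0=G1=1 G1=NOT G4=NOT 0=1 G2=NOT G2=NOT 0=1 G3=G2=0 G4=0(const) -> 11100
Step 2: G0=G1=1 G1=NOT G4=NOT 0=1 G2=NOT G2=NOT 1=0 G3=G2=1 G4=0(const) -> 11010
Step 3: G0=G1=1 G1=NOT G4=NOT 0=1 G2=NOT G2=NOT 0=1 G3=G2=0 G4=0(const) -> 11100
Step 4: G0=G1=1 G1=NOT G4=NOT 0=1 G2=NOT G2=NOT 1=0 G3=G2=1 G4=0(const) -> 11010
Step 5: G0=G1=1 G1=NOT G4=NOT 0=1 G2=NOT G2=NOT 0=1 G3=G2=0 G4=0(const) -> 11100
Step 6: G0=G1=1 G1=NOT G4=NOT 0=1 G2=NOT G2=NOT 1=0 G3=G2=1 G4=0(const) -> 11010
Step 7: G0=G1=1 G1=NOT G4=NOT 0=1 G2=NOT G2=NOT 0=1 G3=G2=0 G4=0(const) -> 11100

11100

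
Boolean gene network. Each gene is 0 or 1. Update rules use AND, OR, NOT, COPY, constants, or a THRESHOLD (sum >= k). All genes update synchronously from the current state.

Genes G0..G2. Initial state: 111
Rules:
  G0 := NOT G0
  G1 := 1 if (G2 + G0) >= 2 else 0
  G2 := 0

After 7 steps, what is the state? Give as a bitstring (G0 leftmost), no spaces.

Step 1: G0=NOT G0=NOT 1=0 G1=(1+1>=2)=1 G2=0(const) -> 010
Step 2: G0=NOT G0=NOT 0=1 G1=(0+0>=2)=0 G2=0(const) -> 100
Step 3: G0=NOT G0=NOT 1=0 G1=(0+1>=2)=0 G2=0(const) -> 000
Step 4: G0=NOT G0=NOT 0=1 G1=(0+0>=2)=0 G2=0(const) -> 100
Step 5: G0=NOT G0=NOT 1=0 G1=(0+1>=2)=0 G2=0(const) -> 000
Step 6: G0=NOT G0=NOT 0=1 G1=(0+0>=2)=0 G2=0(const) -> 100
Step 7: G0=NOT G0=NOT 1=0 G1=(0+1>=2)=0 G2=0(const) -> 000

000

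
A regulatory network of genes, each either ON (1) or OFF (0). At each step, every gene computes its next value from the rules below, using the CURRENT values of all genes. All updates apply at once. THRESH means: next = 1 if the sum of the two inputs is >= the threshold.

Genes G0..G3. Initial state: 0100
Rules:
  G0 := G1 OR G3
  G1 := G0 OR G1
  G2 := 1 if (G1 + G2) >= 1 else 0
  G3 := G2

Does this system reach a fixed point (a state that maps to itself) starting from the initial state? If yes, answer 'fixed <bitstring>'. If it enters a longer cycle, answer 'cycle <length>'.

Step 0: 0100
Step 1: G0=G1|G3=1|0=1 G1=G0|G1=0|1=1 G2=(1+0>=1)=1 G3=G2=0 -> 1110
Step 2: G0=G1|G3=1|0=1 G1=G0|G1=1|1=1 G2=(1+1>=1)=1 G3=G2=1 -> 1111
Step 3: G0=G1|G3=1|1=1 G1=G0|G1=1|1=1 G2=(1+1>=1)=1 G3=G2=1 -> 1111
Fixed point reached at step 2: 1111

Answer: fixed 1111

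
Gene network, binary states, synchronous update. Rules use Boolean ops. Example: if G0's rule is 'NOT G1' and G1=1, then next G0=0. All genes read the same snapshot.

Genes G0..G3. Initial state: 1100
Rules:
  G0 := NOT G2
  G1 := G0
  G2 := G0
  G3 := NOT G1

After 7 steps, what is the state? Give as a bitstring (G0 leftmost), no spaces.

Step 1: G0=NOT G2=NOT 0=1 G1=G0=1 G2=G0=1 G3=NOT G1=NOT 1=0 -> 1110
Step 2: G0=NOT G2=NOT 1=0 G1=G0=1 G2=G0=1 G3=NOT G1=NOT 1=0 -> 0110
Step 3: G0=NOT G2=NOT 1=0 G1=G0=0 G2=G0=0 G3=NOT G1=NOT 1=0 -> 0000
Step 4: G0=NOT G2=NOT 0=1 G1=G0=0 G2=G0=0 G3=NOT G1=NOT 0=1 -> 1001
Step 5: G0=NOT G2=NOT 0=1 G1=G0=1 G2=G0=1 G3=NOT G1=NOT 0=1 -> 1111
Step 6: G0=NOT G2=NOT 1=0 G1=G0=1 G2=G0=1 G3=NOT G1=NOT 1=0 -> 0110
Step 7: G0=NOT G2=NOT 1=0 G1=G0=0 G2=G0=0 G3=NOT G1=NOT 1=0 -> 0000

0000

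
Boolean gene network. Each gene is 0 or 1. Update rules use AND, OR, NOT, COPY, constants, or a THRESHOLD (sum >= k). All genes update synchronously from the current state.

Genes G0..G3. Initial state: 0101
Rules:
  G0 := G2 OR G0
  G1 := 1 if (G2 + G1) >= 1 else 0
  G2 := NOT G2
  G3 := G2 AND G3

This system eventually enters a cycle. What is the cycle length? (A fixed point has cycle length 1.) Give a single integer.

Answer: 2

Derivation:
Step 0: 0101
Step 1: G0=G2|G0=0|0=0 G1=(0+1>=1)=1 G2=NOT G2=NOT 0=1 G3=G2&G3=0&1=0 -> 0110
Step 2: G0=G2|G0=1|0=1 G1=(1+1>=1)=1 G2=NOT G2=NOT 1=0 G3=G2&G3=1&0=0 -> 1100
Step 3: G0=G2|G0=0|1=1 G1=(0+1>=1)=1 G2=NOT G2=NOT 0=1 G3=G2&G3=0&0=0 -> 1110
Step 4: G0=G2|G0=1|1=1 G1=(1+1>=1)=1 G2=NOT G2=NOT 1=0 G3=G2&G3=1&0=0 -> 1100
State from step 4 equals state from step 2 -> cycle length 2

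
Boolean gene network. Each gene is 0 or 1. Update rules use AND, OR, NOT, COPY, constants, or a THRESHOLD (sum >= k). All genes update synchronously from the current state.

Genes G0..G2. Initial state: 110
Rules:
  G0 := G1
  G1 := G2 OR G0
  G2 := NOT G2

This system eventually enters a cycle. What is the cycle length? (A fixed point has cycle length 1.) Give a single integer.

Answer: 2

Derivation:
Step 0: 110
Step 1: G0=G1=1 G1=G2|G0=0|1=1 G2=NOT G2=NOT 0=1 -> 111
Step 2: G0=G1=1 G1=G2|G0=1|1=1 G2=NOT G2=NOT 1=0 -> 110
State from step 2 equals state from step 0 -> cycle length 2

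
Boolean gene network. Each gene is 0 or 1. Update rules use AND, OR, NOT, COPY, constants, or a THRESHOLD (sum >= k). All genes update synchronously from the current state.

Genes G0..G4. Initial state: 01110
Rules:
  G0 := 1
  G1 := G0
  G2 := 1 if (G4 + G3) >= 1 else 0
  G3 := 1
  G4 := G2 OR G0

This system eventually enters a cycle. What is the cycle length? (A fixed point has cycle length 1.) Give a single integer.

Answer: 1

Derivation:
Step 0: 01110
Step 1: G0=1(const) G1=G0=0 G2=(0+1>=1)=1 G3=1(const) G4=G2|G0=1|0=1 -> 10111
Step 2: G0=1(const) G1=G0=1 G2=(1+1>=1)=1 G3=1(const) G4=G2|G0=1|1=1 -> 11111
Step 3: G0=1(const) G1=G0=1 G2=(1+1>=1)=1 G3=1(const) G4=G2|G0=1|1=1 -> 11111
State from step 3 equals state from step 2 -> cycle length 1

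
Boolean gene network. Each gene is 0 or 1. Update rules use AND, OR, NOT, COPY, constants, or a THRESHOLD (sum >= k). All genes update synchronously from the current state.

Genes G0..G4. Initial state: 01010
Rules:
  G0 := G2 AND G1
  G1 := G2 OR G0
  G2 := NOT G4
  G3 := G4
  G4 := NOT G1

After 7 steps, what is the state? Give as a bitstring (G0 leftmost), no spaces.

Step 1: G0=G2&G1=0&1=0 G1=G2|G0=0|0=0 G2=NOT G4=NOT 0=1 G3=G4=0 G4=NOT G1=NOT 1=0 -> 00100
Step 2: G0=G2&G1=1&0=0 G1=G2|G0=1|0=1 G2=NOT G4=NOT 0=1 G3=G4=0 G4=NOT G1=NOT 0=1 -> 01101
Step 3: G0=G2&G1=1&1=1 G1=G2|G0=1|0=1 G2=NOT G4=NOT 1=0 G3=G4=1 G4=NOT G1=NOT 1=0 -> 11010
Step 4: G0=G2&G1=0&1=0 G1=G2|G0=0|1=1 G2=NOT G4=NOT 0=1 G3=G4=0 G4=NOT G1=NOT 1=0 -> 01100
Step 5: G0=G2&G1=1&1=1 G1=G2|G0=1|0=1 G2=NOT G4=NOT 0=1 G3=G4=0 G4=NOT G1=NOT 1=0 -> 11100
Step 6: G0=G2&G1=1&1=1 G1=G2|G0=1|1=1 G2=NOT G4=NOT 0=1 G3=G4=0 G4=NOT G1=NOT 1=0 -> 11100
Step 7: G0=G2&G1=1&1=1 G1=G2|G0=1|1=1 G2=NOT G4=NOT 0=1 G3=G4=0 G4=NOT G1=NOT 1=0 -> 11100

11100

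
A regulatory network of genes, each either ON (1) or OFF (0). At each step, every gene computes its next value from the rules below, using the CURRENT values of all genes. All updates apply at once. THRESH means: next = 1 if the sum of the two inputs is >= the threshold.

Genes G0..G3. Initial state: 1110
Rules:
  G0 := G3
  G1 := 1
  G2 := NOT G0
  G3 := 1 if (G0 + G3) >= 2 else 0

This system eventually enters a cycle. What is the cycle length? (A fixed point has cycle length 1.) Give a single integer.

Answer: 1

Derivation:
Step 0: 1110
Step 1: G0=G3=0 G1=1(const) G2=NOT G0=NOT 1=0 G3=(1+0>=2)=0 -> 0100
Step 2: G0=G3=0 G1=1(const) G2=NOT G0=NOT 0=1 G3=(0+0>=2)=0 -> 0110
Step 3: G0=G3=0 G1=1(const) G2=NOT G0=NOT 0=1 G3=(0+0>=2)=0 -> 0110
State from step 3 equals state from step 2 -> cycle length 1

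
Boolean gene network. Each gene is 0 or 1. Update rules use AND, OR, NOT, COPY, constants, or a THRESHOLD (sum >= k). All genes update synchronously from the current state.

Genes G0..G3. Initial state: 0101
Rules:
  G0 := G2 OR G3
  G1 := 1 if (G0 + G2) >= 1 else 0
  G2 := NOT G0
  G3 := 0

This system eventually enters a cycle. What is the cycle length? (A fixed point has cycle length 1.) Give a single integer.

Step 0: 0101
Step 1: G0=G2|G3=0|1=1 G1=(0+0>=1)=0 G2=NOT G0=NOT 0=1 G3=0(const) -> 1010
Step 2: G0=G2|G3=1|0=1 G1=(1+1>=1)=1 G2=NOT G0=NOT 1=0 G3=0(const) -> 1100
Step 3: G0=G2|G3=0|0=0 G1=(1+0>=1)=1 G2=NOT G0=NOT 1=0 G3=0(const) -> 0100
Step 4: G0=G2|G3=0|0=0 G1=(0+0>=1)=0 G2=NOT G0=NOT 0=1 G3=0(const) -> 0010
Step 5: G0=G2|G3=1|0=1 G1=(0+1>=1)=1 G2=NOT G0=NOT 0=1 G3=0(const) -> 1110
Step 6: G0=G2|G3=1|0=1 G1=(1+1>=1)=1 G2=NOT G0=NOT 1=0 G3=0(const) -> 1100
State from step 6 equals state from step 2 -> cycle length 4

Answer: 4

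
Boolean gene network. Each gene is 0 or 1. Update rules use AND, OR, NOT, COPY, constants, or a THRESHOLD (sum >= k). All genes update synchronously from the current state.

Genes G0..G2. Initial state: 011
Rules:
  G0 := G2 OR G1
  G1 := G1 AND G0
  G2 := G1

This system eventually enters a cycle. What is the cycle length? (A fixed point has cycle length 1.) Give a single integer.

Answer: 1

Derivation:
Step 0: 011
Step 1: G0=G2|G1=1|1=1 G1=G1&G0=1&0=0 G2=G1=1 -> 101
Step 2: G0=G2|G1=1|0=1 G1=G1&G0=0&1=0 G2=G1=0 -> 100
Step 3: G0=G2|G1=0|0=0 G1=G1&G0=0&1=0 G2=G1=0 -> 000
Step 4: G0=G2|G1=0|0=0 G1=G1&G0=0&0=0 G2=G1=0 -> 000
State from step 4 equals state from step 3 -> cycle length 1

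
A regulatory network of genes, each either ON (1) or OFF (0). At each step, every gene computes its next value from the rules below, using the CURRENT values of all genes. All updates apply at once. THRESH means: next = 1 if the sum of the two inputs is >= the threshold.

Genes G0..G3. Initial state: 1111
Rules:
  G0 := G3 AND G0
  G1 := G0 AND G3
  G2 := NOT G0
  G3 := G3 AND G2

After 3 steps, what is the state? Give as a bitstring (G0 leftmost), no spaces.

Step 1: G0=G3&G0=1&1=1 G1=G0&G3=1&1=1 G2=NOT G0=NOT 1=0 G3=G3&G2=1&1=1 -> 1101
Step 2: G0=G3&G0=1&1=1 G1=G0&G3=1&1=1 G2=NOT G0=NOT 1=0 G3=G3&G2=1&0=0 -> 1100
Step 3: G0=G3&G0=0&1=0 G1=G0&G3=1&0=0 G2=NOT G0=NOT 1=0 G3=G3&G2=0&0=0 -> 0000

0000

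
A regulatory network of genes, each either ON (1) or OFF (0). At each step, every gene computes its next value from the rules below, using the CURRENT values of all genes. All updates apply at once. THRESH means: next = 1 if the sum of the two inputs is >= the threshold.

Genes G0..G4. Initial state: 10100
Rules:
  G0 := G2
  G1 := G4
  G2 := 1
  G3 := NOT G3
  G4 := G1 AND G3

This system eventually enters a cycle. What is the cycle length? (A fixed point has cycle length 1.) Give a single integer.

Answer: 2

Derivation:
Step 0: 10100
Step 1: G0=G2=1 G1=G4=0 G2=1(const) G3=NOT G3=NOT 0=1 G4=G1&G3=0&0=0 -> 10110
Step 2: G0=G2=1 G1=G4=0 G2=1(const) G3=NOT G3=NOT 1=0 G4=G1&G3=0&1=0 -> 10100
State from step 2 equals state from step 0 -> cycle length 2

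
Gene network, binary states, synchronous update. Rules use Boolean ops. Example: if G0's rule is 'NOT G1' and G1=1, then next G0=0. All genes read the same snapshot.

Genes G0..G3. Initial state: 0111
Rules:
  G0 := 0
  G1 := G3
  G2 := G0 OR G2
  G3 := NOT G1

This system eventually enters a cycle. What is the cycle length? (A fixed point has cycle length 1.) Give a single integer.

Step 0: 0111
Step 1: G0=0(const) G1=G3=1 G2=G0|G2=0|1=1 G3=NOT G1=NOT 1=0 -> 0110
Step 2: G0=0(const) G1=G3=0 G2=G0|G2=0|1=1 G3=NOT G1=NOT 1=0 -> 0010
Step 3: G0=0(const) G1=G3=0 G2=G0|G2=0|1=1 G3=NOT G1=NOT 0=1 -> 0011
Step 4: G0=0(const) G1=G3=1 G2=G0|G2=0|1=1 G3=NOT G1=NOT 0=1 -> 0111
State from step 4 equals state from step 0 -> cycle length 4

Answer: 4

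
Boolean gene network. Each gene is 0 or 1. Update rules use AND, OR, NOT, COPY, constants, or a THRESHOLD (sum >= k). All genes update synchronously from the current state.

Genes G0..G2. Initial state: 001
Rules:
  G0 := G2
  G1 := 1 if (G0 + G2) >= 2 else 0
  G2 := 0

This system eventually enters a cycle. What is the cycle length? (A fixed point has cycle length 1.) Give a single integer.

Answer: 1

Derivation:
Step 0: 001
Step 1: G0=G2=1 G1=(0+1>=2)=0 G2=0(const) -> 100
Step 2: G0=G2=0 G1=(1+0>=2)=0 G2=0(const) -> 000
Step 3: G0=G2=0 G1=(0+0>=2)=0 G2=0(const) -> 000
State from step 3 equals state from step 2 -> cycle length 1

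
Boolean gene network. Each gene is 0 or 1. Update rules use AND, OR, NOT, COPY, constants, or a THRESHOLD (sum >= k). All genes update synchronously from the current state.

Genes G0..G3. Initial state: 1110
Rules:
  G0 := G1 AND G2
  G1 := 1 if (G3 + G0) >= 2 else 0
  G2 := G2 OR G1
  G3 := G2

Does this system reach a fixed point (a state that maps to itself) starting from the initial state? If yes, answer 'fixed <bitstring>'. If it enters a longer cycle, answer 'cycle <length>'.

Step 0: 1110
Step 1: G0=G1&G2=1&1=1 G1=(0+1>=2)=0 G2=G2|G1=1|1=1 G3=G2=1 -> 1011
Step 2: G0=G1&G2=0&1=0 G1=(1+1>=2)=1 G2=G2|G1=1|0=1 G3=G2=1 -> 0111
Step 3: G0=G1&G2=1&1=1 G1=(1+0>=2)=0 G2=G2|G1=1|1=1 G3=G2=1 -> 1011
Cycle of length 2 starting at step 1 -> no fixed point

Answer: cycle 2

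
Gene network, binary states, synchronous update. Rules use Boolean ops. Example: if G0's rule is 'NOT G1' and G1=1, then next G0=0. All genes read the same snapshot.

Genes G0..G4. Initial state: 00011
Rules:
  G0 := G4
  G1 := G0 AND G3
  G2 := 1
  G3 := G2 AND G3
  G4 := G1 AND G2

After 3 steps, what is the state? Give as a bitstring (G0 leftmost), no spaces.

Step 1: G0=G4=1 G1=G0&G3=0&1=0 G2=1(const) G3=G2&G3=0&1=0 G4=G1&G2=0&0=0 -> 10100
Step 2: G0=G4=0 G1=G0&G3=1&0=0 G2=1(const) G3=G2&G3=1&0=0 G4=G1&G2=0&1=0 -> 00100
Step 3: G0=G4=0 G1=G0&G3=0&0=0 G2=1(const) G3=G2&G3=1&0=0 G4=G1&G2=0&1=0 -> 00100

00100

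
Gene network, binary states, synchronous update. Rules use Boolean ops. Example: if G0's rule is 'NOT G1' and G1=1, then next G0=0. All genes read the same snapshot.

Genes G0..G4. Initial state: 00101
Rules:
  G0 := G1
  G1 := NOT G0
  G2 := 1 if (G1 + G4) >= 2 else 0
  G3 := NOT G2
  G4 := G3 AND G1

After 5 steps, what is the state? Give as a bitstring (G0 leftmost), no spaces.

Step 1: G0=G1=0 G1=NOT G0=NOT 0=1 G2=(0+1>=2)=0 G3=NOT G2=NOT 1=0 G4=G3&G1=0&0=0 -> 01000
Step 2: G0=G1=1 G1=NOT G0=NOT 0=1 G2=(1+0>=2)=0 G3=NOT G2=NOT 0=1 G4=G3&G1=0&1=0 -> 11010
Step 3: G0=G1=1 G1=NOT G0=NOT 1=0 G2=(1+0>=2)=0 G3=NOT G2=NOT 0=1 G4=G3&G1=1&1=1 -> 10011
Step 4: G0=G1=0 G1=NOT G0=NOT 1=0 G2=(0+1>=2)=0 G3=NOT G2=NOT 0=1 G4=G3&G1=1&0=0 -> 00010
Step 5: G0=G1=0 G1=NOT G0=NOT 0=1 G2=(0+0>=2)=0 G3=NOT G2=NOT 0=1 G4=G3&G1=1&0=0 -> 01010

01010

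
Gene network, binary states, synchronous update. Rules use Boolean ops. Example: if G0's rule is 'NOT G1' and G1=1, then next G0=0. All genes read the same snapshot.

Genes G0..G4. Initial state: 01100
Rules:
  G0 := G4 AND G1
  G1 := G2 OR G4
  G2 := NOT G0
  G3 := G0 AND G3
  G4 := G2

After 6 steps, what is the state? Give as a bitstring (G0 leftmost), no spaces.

Step 1: G0=G4&G1=0&1=0 G1=G2|G4=1|0=1 G2=NOT G0=NOT 0=1 G3=G0&G3=0&0=0 G4=G2=1 -> 01101
Step 2: G0=G4&G1=1&1=1 G1=G2|G4=1|1=1 G2=NOT G0=NOT 0=1 G3=G0&G3=0&0=0 G4=G2=1 -> 11101
Step 3: G0=G4&G1=1&1=1 G1=G2|G4=1|1=1 G2=NOT G0=NOT 1=0 G3=G0&G3=1&0=0 G4=G2=1 -> 11001
Step 4: G0=G4&G1=1&1=1 G1=G2|G4=0|1=1 G2=NOT G0=NOT 1=0 G3=G0&G3=1&0=0 G4=G2=0 -> 11000
Step 5: G0=G4&G1=0&1=0 G1=G2|G4=0|0=0 G2=NOT G0=NOT 1=0 G3=G0&G3=1&0=0 G4=G2=0 -> 00000
Step 6: G0=G4&G1=0&0=0 G1=G2|G4=0|0=0 G2=NOT G0=NOT 0=1 G3=G0&G3=0&0=0 G4=G2=0 -> 00100

00100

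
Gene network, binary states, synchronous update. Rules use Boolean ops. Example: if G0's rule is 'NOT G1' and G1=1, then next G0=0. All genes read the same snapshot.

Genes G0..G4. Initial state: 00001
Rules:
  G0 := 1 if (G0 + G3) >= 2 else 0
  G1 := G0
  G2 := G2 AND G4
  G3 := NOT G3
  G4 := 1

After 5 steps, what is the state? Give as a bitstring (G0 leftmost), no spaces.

Step 1: G0=(0+0>=2)=0 G1=G0=0 G2=G2&G4=0&1=0 G3=NOT G3=NOT 0=1 G4=1(const) -> 00011
Step 2: G0=(0+1>=2)=0 G1=G0=0 G2=G2&G4=0&1=0 G3=NOT G3=NOT 1=0 G4=1(const) -> 00001
Step 3: G0=(0+0>=2)=0 G1=G0=0 G2=G2&G4=0&1=0 G3=NOT G3=NOT 0=1 G4=1(const) -> 00011
Step 4: G0=(0+1>=2)=0 G1=G0=0 G2=G2&G4=0&1=0 G3=NOT G3=NOT 1=0 G4=1(const) -> 00001
Step 5: G0=(0+0>=2)=0 G1=G0=0 G2=G2&G4=0&1=0 G3=NOT G3=NOT 0=1 G4=1(const) -> 00011

00011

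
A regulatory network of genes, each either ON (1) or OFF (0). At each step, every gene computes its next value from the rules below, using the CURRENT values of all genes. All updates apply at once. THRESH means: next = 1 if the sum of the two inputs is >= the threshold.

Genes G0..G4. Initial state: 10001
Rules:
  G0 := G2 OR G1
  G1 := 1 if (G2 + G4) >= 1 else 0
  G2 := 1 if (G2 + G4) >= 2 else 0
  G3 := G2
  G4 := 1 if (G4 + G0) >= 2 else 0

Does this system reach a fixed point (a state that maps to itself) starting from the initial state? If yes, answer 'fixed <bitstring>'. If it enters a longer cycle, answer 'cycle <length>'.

Step 0: 10001
Step 1: G0=G2|G1=0|0=0 G1=(0+1>=1)=1 G2=(0+1>=2)=0 G3=G2=0 G4=(1+1>=2)=1 -> 01001
Step 2: G0=G2|G1=0|1=1 G1=(0+1>=1)=1 G2=(0+1>=2)=0 G3=G2=0 G4=(1+0>=2)=0 -> 11000
Step 3: G0=G2|G1=0|1=1 G1=(0+0>=1)=0 G2=(0+0>=2)=0 G3=G2=0 G4=(0+1>=2)=0 -> 10000
Step 4: G0=G2|G1=0|0=0 G1=(0+0>=1)=0 G2=(0+0>=2)=0 G3=G2=0 G4=(0+1>=2)=0 -> 00000
Step 5: G0=G2|G1=0|0=0 G1=(0+0>=1)=0 G2=(0+0>=2)=0 G3=G2=0 G4=(0+0>=2)=0 -> 00000
Fixed point reached at step 4: 00000

Answer: fixed 00000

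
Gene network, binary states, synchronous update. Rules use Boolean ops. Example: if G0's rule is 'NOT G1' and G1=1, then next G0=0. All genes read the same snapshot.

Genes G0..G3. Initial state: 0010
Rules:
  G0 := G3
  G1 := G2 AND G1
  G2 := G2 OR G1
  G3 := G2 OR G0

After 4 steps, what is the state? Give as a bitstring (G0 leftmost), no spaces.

Step 1: G0=G3=0 G1=G2&G1=1&0=0 G2=G2|G1=1|0=1 G3=G2|G0=1|0=1 -> 0011
Step 2: G0=G3=1 G1=G2&G1=1&0=0 G2=G2|G1=1|0=1 G3=G2|G0=1|0=1 -> 1011
Step 3: G0=G3=1 G1=G2&G1=1&0=0 G2=G2|G1=1|0=1 G3=G2|G0=1|1=1 -> 1011
Step 4: G0=G3=1 G1=G2&G1=1&0=0 G2=G2|G1=1|0=1 G3=G2|G0=1|1=1 -> 1011

1011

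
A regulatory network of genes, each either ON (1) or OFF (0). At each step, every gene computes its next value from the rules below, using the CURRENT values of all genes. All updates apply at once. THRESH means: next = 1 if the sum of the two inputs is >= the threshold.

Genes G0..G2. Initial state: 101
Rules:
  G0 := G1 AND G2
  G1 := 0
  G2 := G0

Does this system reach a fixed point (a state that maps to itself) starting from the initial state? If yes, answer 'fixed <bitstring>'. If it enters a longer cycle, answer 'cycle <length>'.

Step 0: 101
Step 1: G0=G1&G2=0&1=0 G1=0(const) G2=G0=1 -> 001
Step 2: G0=G1&G2=0&1=0 G1=0(const) G2=G0=0 -> 000
Step 3: G0=G1&G2=0&0=0 G1=0(const) G2=G0=0 -> 000
Fixed point reached at step 2: 000

Answer: fixed 000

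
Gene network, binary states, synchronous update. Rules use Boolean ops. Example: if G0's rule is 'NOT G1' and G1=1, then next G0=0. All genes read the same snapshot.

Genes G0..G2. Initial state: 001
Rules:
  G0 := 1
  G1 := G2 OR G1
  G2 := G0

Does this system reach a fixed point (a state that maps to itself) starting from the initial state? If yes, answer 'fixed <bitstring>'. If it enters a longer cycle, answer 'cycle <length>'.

Answer: fixed 111

Derivation:
Step 0: 001
Step 1: G0=1(const) G1=G2|G1=1|0=1 G2=G0=0 -> 110
Step 2: G0=1(const) G1=G2|G1=0|1=1 G2=G0=1 -> 111
Step 3: G0=1(const) G1=G2|G1=1|1=1 G2=G0=1 -> 111
Fixed point reached at step 2: 111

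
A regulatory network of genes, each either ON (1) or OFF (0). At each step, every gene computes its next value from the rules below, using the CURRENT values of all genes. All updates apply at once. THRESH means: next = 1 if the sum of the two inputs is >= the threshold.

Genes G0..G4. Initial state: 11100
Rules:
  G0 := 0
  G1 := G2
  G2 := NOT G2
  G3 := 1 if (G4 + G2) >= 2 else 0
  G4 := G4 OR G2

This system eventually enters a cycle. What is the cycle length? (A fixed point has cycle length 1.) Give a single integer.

Answer: 2

Derivation:
Step 0: 11100
Step 1: G0=0(const) G1=G2=1 G2=NOT G2=NOT 1=0 G3=(0+1>=2)=0 G4=G4|G2=0|1=1 -> 01001
Step 2: G0=0(const) G1=G2=0 G2=NOT G2=NOT 0=1 G3=(1+0>=2)=0 G4=G4|G2=1|0=1 -> 00101
Step 3: G0=0(const) G1=G2=1 G2=NOT G2=NOT 1=0 G3=(1+1>=2)=1 G4=G4|G2=1|1=1 -> 01011
Step 4: G0=0(const) G1=G2=0 G2=NOT G2=NOT 0=1 G3=(1+0>=2)=0 G4=G4|G2=1|0=1 -> 00101
State from step 4 equals state from step 2 -> cycle length 2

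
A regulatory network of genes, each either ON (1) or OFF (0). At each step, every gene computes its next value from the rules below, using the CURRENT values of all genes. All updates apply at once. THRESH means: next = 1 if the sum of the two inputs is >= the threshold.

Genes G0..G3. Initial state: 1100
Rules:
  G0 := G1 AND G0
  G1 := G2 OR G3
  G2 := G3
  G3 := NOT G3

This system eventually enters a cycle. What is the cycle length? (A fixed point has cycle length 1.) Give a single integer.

Step 0: 1100
Step 1: G0=G1&G0=1&1=1 G1=G2|G3=0|0=0 G2=G3=0 G3=NOT G3=NOT 0=1 -> 1001
Step 2: G0=G1&G0=0&1=0 G1=G2|G3=0|1=1 G2=G3=1 G3=NOT G3=NOT 1=0 -> 0110
Step 3: G0=G1&G0=1&0=0 G1=G2|G3=1|0=1 G2=G3=0 G3=NOT G3=NOT 0=1 -> 0101
Step 4: G0=G1&G0=1&0=0 G1=G2|G3=0|1=1 G2=G3=1 G3=NOT G3=NOT 1=0 -> 0110
State from step 4 equals state from step 2 -> cycle length 2

Answer: 2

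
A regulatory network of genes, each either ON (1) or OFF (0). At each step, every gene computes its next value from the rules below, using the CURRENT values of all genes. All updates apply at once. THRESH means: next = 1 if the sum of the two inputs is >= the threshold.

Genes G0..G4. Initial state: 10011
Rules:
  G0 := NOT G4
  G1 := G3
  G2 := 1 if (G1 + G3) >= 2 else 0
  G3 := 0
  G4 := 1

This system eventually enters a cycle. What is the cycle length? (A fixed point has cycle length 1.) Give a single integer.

Answer: 1

Derivation:
Step 0: 10011
Step 1: G0=NOT G4=NOT 1=0 G1=G3=1 G2=(0+1>=2)=0 G3=0(const) G4=1(const) -> 01001
Step 2: G0=NOT G4=NOT 1=0 G1=G3=0 G2=(1+0>=2)=0 G3=0(const) G4=1(const) -> 00001
Step 3: G0=NOT G4=NOT 1=0 G1=G3=0 G2=(0+0>=2)=0 G3=0(const) G4=1(const) -> 00001
State from step 3 equals state from step 2 -> cycle length 1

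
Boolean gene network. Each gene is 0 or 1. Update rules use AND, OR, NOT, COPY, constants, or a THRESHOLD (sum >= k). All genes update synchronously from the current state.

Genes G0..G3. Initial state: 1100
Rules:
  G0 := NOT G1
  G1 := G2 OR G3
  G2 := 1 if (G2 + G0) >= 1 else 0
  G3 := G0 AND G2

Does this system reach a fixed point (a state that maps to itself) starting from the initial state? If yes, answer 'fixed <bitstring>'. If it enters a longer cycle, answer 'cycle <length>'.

Step 0: 1100
Step 1: G0=NOT G1=NOT 1=0 G1=G2|G3=0|0=0 G2=(0+1>=1)=1 G3=G0&G2=1&0=0 -> 0010
Step 2: G0=NOT G1=NOT 0=1 G1=G2|G3=1|0=1 G2=(1+0>=1)=1 G3=G0&G2=0&1=0 -> 1110
Step 3: G0=NOT G1=NOT 1=0 G1=G2|G3=1|0=1 G2=(1+1>=1)=1 G3=G0&G2=1&1=1 -> 0111
Step 4: G0=NOT G1=NOT 1=0 G1=G2|G3=1|1=1 G2=(1+0>=1)=1 G3=G0&G2=0&1=0 -> 0110
Step 5: G0=NOT G1=NOT 1=0 G1=G2|G3=1|0=1 G2=(1+0>=1)=1 G3=G0&G2=0&1=0 -> 0110
Fixed point reached at step 4: 0110

Answer: fixed 0110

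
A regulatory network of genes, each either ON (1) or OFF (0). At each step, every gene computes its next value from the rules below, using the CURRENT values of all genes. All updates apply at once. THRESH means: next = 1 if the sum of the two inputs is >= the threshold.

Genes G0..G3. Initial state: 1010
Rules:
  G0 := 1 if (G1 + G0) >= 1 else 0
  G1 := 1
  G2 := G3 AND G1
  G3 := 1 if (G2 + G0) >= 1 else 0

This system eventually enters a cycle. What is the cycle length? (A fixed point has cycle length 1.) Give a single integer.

Step 0: 1010
Step 1: G0=(0+1>=1)=1 G1=1(const) G2=G3&G1=0&0=0 G3=(1+1>=1)=1 -> 1101
Step 2: G0=(1+1>=1)=1 G1=1(const) G2=G3&G1=1&1=1 G3=(0+1>=1)=1 -> 1111
Step 3: G0=(1+1>=1)=1 G1=1(const) G2=G3&G1=1&1=1 G3=(1+1>=1)=1 -> 1111
State from step 3 equals state from step 2 -> cycle length 1

Answer: 1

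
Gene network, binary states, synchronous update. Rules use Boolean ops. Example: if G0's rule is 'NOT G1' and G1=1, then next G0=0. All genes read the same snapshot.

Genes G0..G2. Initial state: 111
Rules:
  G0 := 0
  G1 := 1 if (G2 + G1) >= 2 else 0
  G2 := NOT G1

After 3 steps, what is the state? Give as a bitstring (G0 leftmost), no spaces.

Step 1: G0=0(const) G1=(1+1>=2)=1 G2=NOT G1=NOT 1=0 -> 010
Step 2: G0=0(const) G1=(0+1>=2)=0 G2=NOT G1=NOT 1=0 -> 000
Step 3: G0=0(const) G1=(0+0>=2)=0 G2=NOT G1=NOT 0=1 -> 001

001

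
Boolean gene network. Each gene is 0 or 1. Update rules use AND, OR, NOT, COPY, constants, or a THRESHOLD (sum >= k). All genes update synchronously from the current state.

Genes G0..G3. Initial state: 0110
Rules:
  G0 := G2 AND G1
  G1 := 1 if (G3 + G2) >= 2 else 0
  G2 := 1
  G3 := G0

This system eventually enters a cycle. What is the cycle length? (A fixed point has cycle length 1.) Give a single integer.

Step 0: 0110
Step 1: G0=G2&G1=1&1=1 G1=(0+1>=2)=0 G2=1(const) G3=G0=0 -> 1010
Step 2: G0=G2&G1=1&0=0 G1=(0+1>=2)=0 G2=1(const) G3=G0=1 -> 0011
Step 3: G0=G2&G1=1&0=0 G1=(1+1>=2)=1 G2=1(const) G3=G0=0 -> 0110
State from step 3 equals state from step 0 -> cycle length 3

Answer: 3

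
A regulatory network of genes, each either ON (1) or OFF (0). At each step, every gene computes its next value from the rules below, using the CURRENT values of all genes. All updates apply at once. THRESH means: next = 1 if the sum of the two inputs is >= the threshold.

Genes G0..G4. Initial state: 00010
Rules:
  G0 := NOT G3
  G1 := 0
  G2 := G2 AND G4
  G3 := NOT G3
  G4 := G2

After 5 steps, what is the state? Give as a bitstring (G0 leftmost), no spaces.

Step 1: G0=NOT G3=NOT 1=0 G1=0(const) G2=G2&G4=0&0=0 G3=NOT G3=NOT 1=0 G4=G2=0 -> 00000
Step 2: G0=NOT G3=NOT 0=1 G1=0(const) G2=G2&G4=0&0=0 G3=NOT G3=NOT 0=1 G4=G2=0 -> 10010
Step 3: G0=NOT G3=NOT 1=0 G1=0(const) G2=G2&G4=0&0=0 G3=NOT G3=NOT 1=0 G4=G2=0 -> 00000
Step 4: G0=NOT G3=NOT 0=1 G1=0(const) G2=G2&G4=0&0=0 G3=NOT G3=NOT 0=1 G4=G2=0 -> 10010
Step 5: G0=NOT G3=NOT 1=0 G1=0(const) G2=G2&G4=0&0=0 G3=NOT G3=NOT 1=0 G4=G2=0 -> 00000

00000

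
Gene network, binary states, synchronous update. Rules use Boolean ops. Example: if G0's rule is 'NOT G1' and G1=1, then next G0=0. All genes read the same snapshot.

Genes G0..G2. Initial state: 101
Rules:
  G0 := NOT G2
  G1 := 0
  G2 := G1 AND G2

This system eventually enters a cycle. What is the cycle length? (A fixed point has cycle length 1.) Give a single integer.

Answer: 1

Derivation:
Step 0: 101
Step 1: G0=NOT G2=NOT 1=0 G1=0(const) G2=G1&G2=0&1=0 -> 000
Step 2: G0=NOT G2=NOT 0=1 G1=0(const) G2=G1&G2=0&0=0 -> 100
Step 3: G0=NOT G2=NOT 0=1 G1=0(const) G2=G1&G2=0&0=0 -> 100
State from step 3 equals state from step 2 -> cycle length 1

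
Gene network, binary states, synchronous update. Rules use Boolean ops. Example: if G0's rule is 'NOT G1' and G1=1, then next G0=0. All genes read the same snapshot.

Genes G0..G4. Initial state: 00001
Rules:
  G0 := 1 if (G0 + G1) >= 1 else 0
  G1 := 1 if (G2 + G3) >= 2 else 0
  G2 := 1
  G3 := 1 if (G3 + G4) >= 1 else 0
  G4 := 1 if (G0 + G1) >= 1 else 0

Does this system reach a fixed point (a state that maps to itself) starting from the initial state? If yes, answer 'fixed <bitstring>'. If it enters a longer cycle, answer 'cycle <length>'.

Step 0: 00001
Step 1: G0=(0+0>=1)=0 G1=(0+0>=2)=0 G2=1(const) G3=(0+1>=1)=1 G4=(0+0>=1)=0 -> 00110
Step 2: G0=(0+0>=1)=0 G1=(1+1>=2)=1 G2=1(const) G3=(1+0>=1)=1 G4=(0+0>=1)=0 -> 01110
Step 3: G0=(0+1>=1)=1 G1=(1+1>=2)=1 G2=1(const) G3=(1+0>=1)=1 G4=(0+1>=1)=1 -> 11111
Step 4: G0=(1+1>=1)=1 G1=(1+1>=2)=1 G2=1(const) G3=(1+1>=1)=1 G4=(1+1>=1)=1 -> 11111
Fixed point reached at step 3: 11111

Answer: fixed 11111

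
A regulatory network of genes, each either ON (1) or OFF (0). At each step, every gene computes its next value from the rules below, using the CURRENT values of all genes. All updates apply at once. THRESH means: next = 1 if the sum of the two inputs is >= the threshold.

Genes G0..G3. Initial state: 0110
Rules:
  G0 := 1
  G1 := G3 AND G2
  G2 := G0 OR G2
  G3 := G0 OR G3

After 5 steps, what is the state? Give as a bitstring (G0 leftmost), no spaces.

Step 1: G0=1(const) G1=G3&G2=0&1=0 G2=G0|G2=0|1=1 G3=G0|G3=0|0=0 -> 1010
Step 2: G0=1(const) G1=G3&G2=0&1=0 G2=G0|G2=1|1=1 G3=G0|G3=1|0=1 -> 1011
Step 3: G0=1(const) G1=G3&G2=1&1=1 G2=G0|G2=1|1=1 G3=G0|G3=1|1=1 -> 1111
Step 4: G0=1(const) G1=G3&G2=1&1=1 G2=G0|G2=1|1=1 G3=G0|G3=1|1=1 -> 1111
Step 5: G0=1(const) G1=G3&G2=1&1=1 G2=G0|G2=1|1=1 G3=G0|G3=1|1=1 -> 1111

1111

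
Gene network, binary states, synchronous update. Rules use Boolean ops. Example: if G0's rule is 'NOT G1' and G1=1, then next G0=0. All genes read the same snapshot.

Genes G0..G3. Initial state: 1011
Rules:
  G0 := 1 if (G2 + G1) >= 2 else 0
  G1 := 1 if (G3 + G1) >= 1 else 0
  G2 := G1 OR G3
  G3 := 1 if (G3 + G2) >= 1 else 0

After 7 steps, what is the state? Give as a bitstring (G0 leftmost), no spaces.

Step 1: G0=(1+0>=2)=0 G1=(1+0>=1)=1 G2=G1|G3=0|1=1 G3=(1+1>=1)=1 -> 0111
Step 2: G0=(1+1>=2)=1 G1=(1+1>=1)=1 G2=G1|G3=1|1=1 G3=(1+1>=1)=1 -> 1111
Step 3: G0=(1+1>=2)=1 G1=(1+1>=1)=1 G2=G1|G3=1|1=1 G3=(1+1>=1)=1 -> 1111
Step 4: G0=(1+1>=2)=1 G1=(1+1>=1)=1 G2=G1|G3=1|1=1 G3=(1+1>=1)=1 -> 1111
Step 5: G0=(1+1>=2)=1 G1=(1+1>=1)=1 G2=G1|G3=1|1=1 G3=(1+1>=1)=1 -> 1111
Step 6: G0=(1+1>=2)=1 G1=(1+1>=1)=1 G2=G1|G3=1|1=1 G3=(1+1>=1)=1 -> 1111
Step 7: G0=(1+1>=2)=1 G1=(1+1>=1)=1 G2=G1|G3=1|1=1 G3=(1+1>=1)=1 -> 1111

1111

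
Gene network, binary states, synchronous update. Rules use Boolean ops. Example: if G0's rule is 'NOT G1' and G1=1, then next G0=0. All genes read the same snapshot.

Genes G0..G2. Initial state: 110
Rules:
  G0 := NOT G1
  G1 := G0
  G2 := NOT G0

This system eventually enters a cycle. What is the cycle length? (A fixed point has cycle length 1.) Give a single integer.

Answer: 4

Derivation:
Step 0: 110
Step 1: G0=NOT G1=NOT 1=0 G1=G0=1 G2=NOT G0=NOT 1=0 -> 010
Step 2: G0=NOT G1=NOT 1=0 G1=G0=0 G2=NOT G0=NOT 0=1 -> 001
Step 3: G0=NOT G1=NOT 0=1 G1=G0=0 G2=NOT G0=NOT 0=1 -> 101
Step 4: G0=NOT G1=NOT 0=1 G1=G0=1 G2=NOT G0=NOT 1=0 -> 110
State from step 4 equals state from step 0 -> cycle length 4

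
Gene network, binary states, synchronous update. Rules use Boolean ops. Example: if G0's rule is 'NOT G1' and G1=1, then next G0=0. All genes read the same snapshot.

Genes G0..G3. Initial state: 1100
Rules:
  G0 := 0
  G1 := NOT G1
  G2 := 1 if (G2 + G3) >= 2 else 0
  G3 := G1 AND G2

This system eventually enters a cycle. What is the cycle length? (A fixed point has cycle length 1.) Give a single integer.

Step 0: 1100
Step 1: G0=0(const) G1=NOT G1=NOT 1=0 G2=(0+0>=2)=0 G3=G1&G2=1&0=0 -> 0000
Step 2: G0=0(const) G1=NOT G1=NOT 0=1 G2=(0+0>=2)=0 G3=G1&G2=0&0=0 -> 0100
Step 3: G0=0(const) G1=NOT G1=NOT 1=0 G2=(0+0>=2)=0 G3=G1&G2=1&0=0 -> 0000
State from step 3 equals state from step 1 -> cycle length 2

Answer: 2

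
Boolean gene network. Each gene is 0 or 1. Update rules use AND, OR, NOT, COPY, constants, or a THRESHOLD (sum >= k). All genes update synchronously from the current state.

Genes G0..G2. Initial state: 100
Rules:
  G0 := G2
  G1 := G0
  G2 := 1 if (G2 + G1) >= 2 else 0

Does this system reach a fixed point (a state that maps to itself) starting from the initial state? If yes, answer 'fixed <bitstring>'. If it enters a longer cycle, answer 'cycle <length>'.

Step 0: 100
Step 1: G0=G2=0 G1=G0=1 G2=(0+0>=2)=0 -> 010
Step 2: G0=G2=0 G1=G0=0 G2=(0+1>=2)=0 -> 000
Step 3: G0=G2=0 G1=G0=0 G2=(0+0>=2)=0 -> 000
Fixed point reached at step 2: 000

Answer: fixed 000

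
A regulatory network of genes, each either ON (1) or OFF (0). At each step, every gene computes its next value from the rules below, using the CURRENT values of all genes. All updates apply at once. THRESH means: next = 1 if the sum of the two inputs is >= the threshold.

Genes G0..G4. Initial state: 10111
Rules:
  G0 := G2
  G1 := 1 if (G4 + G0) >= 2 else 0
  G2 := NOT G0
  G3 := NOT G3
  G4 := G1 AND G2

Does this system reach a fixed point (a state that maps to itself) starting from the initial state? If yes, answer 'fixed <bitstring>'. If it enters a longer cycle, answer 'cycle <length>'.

Step 0: 10111
Step 1: G0=G2=1 G1=(1+1>=2)=1 G2=NOT G0=NOT 1=0 G3=NOT G3=NOT 1=0 G4=G1&G2=0&1=0 -> 11000
Step 2: G0=G2=0 G1=(0+1>=2)=0 G2=NOT G0=NOT 1=0 G3=NOT G3=NOT 0=1 G4=G1&G2=1&0=0 -> 00010
Step 3: G0=G2=0 G1=(0+0>=2)=0 G2=NOT G0=NOT 0=1 G3=NOT G3=NOT 1=0 G4=G1&G2=0&0=0 -> 00100
Step 4: G0=G2=1 G1=(0+0>=2)=0 G2=NOT G0=NOT 0=1 G3=NOT G3=NOT 0=1 G4=G1&G2=0&1=0 -> 10110
Step 5: G0=G2=1 G1=(0+1>=2)=0 G2=NOT G0=NOT 1=0 G3=NOT G3=NOT 1=0 G4=G1&G2=0&1=0 -> 10000
Step 6: G0=G2=0 G1=(0+1>=2)=0 G2=NOT G0=NOT 1=0 G3=NOT G3=NOT 0=1 G4=G1&G2=0&0=0 -> 00010
Cycle of length 4 starting at step 2 -> no fixed point

Answer: cycle 4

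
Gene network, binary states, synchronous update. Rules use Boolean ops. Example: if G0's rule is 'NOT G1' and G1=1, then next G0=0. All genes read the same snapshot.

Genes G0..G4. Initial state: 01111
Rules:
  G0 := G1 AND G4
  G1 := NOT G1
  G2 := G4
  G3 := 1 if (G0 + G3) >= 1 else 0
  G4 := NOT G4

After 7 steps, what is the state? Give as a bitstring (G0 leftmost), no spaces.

Step 1: G0=G1&G4=1&1=1 G1=NOT G1=NOT 1=0 G2=G4=1 G3=(0+1>=1)=1 G4=NOT G4=NOT 1=0 -> 10110
Step 2: G0=G1&G4=0&0=0 G1=NOT G1=NOT 0=1 G2=G4=0 G3=(1+1>=1)=1 G4=NOT G4=NOT 0=1 -> 01011
Step 3: G0=G1&G4=1&1=1 G1=NOT G1=NOT 1=0 G2=G4=1 G3=(0+1>=1)=1 G4=NOT G4=NOT 1=0 -> 10110
Step 4: G0=G1&G4=0&0=0 G1=NOT G1=NOT 0=1 G2=G4=0 G3=(1+1>=1)=1 G4=NOT G4=NOT 0=1 -> 01011
Step 5: G0=G1&G4=1&1=1 G1=NOT G1=NOT 1=0 G2=G4=1 G3=(0+1>=1)=1 G4=NOT G4=NOT 1=0 -> 10110
Step 6: G0=G1&G4=0&0=0 G1=NOT G1=NOT 0=1 G2=G4=0 G3=(1+1>=1)=1 G4=NOT G4=NOT 0=1 -> 01011
Step 7: G0=G1&G4=1&1=1 G1=NOT G1=NOT 1=0 G2=G4=1 G3=(0+1>=1)=1 G4=NOT G4=NOT 1=0 -> 10110

10110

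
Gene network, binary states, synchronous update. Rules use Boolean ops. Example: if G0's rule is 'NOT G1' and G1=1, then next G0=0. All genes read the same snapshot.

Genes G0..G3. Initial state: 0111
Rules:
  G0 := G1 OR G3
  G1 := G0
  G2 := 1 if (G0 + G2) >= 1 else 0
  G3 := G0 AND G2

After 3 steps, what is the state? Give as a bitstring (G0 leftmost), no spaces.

Step 1: G0=G1|G3=1|1=1 G1=G0=0 G2=(0+1>=1)=1 G3=G0&G2=0&1=0 -> 1010
Step 2: G0=G1|G3=0|0=0 G1=G0=1 G2=(1+1>=1)=1 G3=G0&G2=1&1=1 -> 0111
Step 3: G0=G1|G3=1|1=1 G1=G0=0 G2=(0+1>=1)=1 G3=G0&G2=0&1=0 -> 1010

1010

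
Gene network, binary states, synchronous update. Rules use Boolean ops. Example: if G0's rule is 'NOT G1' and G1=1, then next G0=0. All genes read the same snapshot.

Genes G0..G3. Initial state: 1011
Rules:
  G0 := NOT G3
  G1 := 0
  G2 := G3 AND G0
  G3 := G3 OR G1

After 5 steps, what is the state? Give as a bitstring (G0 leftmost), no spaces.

Step 1: G0=NOT G3=NOT 1=0 G1=0(const) G2=G3&G0=1&1=1 G3=G3|G1=1|0=1 -> 0011
Step 2: G0=NOT G3=NOT 1=0 G1=0(const) G2=G3&G0=1&0=0 G3=G3|G1=1|0=1 -> 0001
Step 3: G0=NOT G3=NOT 1=0 G1=0(const) G2=G3&G0=1&0=0 G3=G3|G1=1|0=1 -> 0001
Step 4: G0=NOT G3=NOT 1=0 G1=0(const) G2=G3&G0=1&0=0 G3=G3|G1=1|0=1 -> 0001
Step 5: G0=NOT G3=NOT 1=0 G1=0(const) G2=G3&G0=1&0=0 G3=G3|G1=1|0=1 -> 0001

0001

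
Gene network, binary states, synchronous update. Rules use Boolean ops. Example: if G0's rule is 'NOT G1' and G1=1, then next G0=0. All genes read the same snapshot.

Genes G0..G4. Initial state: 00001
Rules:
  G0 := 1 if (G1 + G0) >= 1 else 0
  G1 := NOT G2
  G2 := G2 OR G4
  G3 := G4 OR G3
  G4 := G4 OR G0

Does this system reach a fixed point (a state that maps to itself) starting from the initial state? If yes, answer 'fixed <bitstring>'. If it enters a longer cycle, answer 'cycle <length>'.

Step 0: 00001
Step 1: G0=(0+0>=1)=0 G1=NOT G2=NOT 0=1 G2=G2|G4=0|1=1 G3=G4|G3=1|0=1 G4=G4|G0=1|0=1 -> 01111
Step 2: G0=(1+0>=1)=1 G1=NOT G2=NOT 1=0 G2=G2|G4=1|1=1 G3=G4|G3=1|1=1 G4=G4|G0=1|0=1 -> 10111
Step 3: G0=(0+1>=1)=1 G1=NOT G2=NOT 1=0 G2=G2|G4=1|1=1 G3=G4|G3=1|1=1 G4=G4|G0=1|1=1 -> 10111
Fixed point reached at step 2: 10111

Answer: fixed 10111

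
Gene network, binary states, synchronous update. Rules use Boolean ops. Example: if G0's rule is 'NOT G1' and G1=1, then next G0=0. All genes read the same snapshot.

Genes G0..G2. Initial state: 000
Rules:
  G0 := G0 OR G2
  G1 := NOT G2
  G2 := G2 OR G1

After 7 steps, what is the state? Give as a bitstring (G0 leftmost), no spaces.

Step 1: G0=G0|G2=0|0=0 G1=NOT G2=NOT 0=1 G2=G2|G1=0|0=0 -> 010
Step 2: G0=G0|G2=0|0=0 G1=NOT G2=NOT 0=1 G2=G2|G1=0|1=1 -> 011
Step 3: G0=G0|G2=0|1=1 G1=NOT G2=NOT 1=0 G2=G2|G1=1|1=1 -> 101
Step 4: G0=G0|G2=1|1=1 G1=NOT G2=NOT 1=0 G2=G2|G1=1|0=1 -> 101
Step 5: G0=G0|G2=1|1=1 G1=NOT G2=NOT 1=0 G2=G2|G1=1|0=1 -> 101
Step 6: G0=G0|G2=1|1=1 G1=NOT G2=NOT 1=0 G2=G2|G1=1|0=1 -> 101
Step 7: G0=G0|G2=1|1=1 G1=NOT G2=NOT 1=0 G2=G2|G1=1|0=1 -> 101

101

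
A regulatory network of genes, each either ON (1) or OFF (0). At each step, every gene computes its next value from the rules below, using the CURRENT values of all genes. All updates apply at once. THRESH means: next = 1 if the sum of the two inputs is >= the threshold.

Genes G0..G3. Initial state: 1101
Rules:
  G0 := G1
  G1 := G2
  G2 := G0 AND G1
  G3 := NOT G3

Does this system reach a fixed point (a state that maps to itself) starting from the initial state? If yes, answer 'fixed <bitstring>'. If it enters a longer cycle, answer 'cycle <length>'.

Answer: cycle 2

Derivation:
Step 0: 1101
Step 1: G0=G1=1 G1=G2=0 G2=G0&G1=1&1=1 G3=NOT G3=NOT 1=0 -> 1010
Step 2: G0=G1=0 G1=G2=1 G2=G0&G1=1&0=0 G3=NOT G3=NOT 0=1 -> 0101
Step 3: G0=G1=1 G1=G2=0 G2=G0&G1=0&1=0 G3=NOT G3=NOT 1=0 -> 1000
Step 4: G0=G1=0 G1=G2=0 G2=G0&G1=1&0=0 G3=NOT G3=NOT 0=1 -> 0001
Step 5: G0=G1=0 G1=G2=0 G2=G0&G1=0&0=0 G3=NOT G3=NOT 1=0 -> 0000
Step 6: G0=G1=0 G1=G2=0 G2=G0&G1=0&0=0 G3=NOT G3=NOT 0=1 -> 0001
Cycle of length 2 starting at step 4 -> no fixed point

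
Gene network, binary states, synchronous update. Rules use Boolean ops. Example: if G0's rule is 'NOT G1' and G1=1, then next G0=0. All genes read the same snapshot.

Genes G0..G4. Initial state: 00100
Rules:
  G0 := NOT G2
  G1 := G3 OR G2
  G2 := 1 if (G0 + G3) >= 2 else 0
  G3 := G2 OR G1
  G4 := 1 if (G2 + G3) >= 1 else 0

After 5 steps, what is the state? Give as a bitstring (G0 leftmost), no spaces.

Step 1: G0=NOT G2=NOT 1=0 G1=G3|G2=0|1=1 G2=(0+0>=2)=0 G3=G2|G1=1|0=1 G4=(1+0>=1)=1 -> 01011
Step 2: G0=NOT G2=NOT 0=1 G1=G3|G2=1|0=1 G2=(0+1>=2)=0 G3=G2|G1=0|1=1 G4=(0+1>=1)=1 -> 11011
Step 3: G0=NOT G2=NOT 0=1 G1=G3|G2=1|0=1 G2=(1+1>=2)=1 G3=G2|G1=0|1=1 G4=(0+1>=1)=1 -> 11111
Step 4: G0=NOT G2=NOT 1=0 G1=G3|G2=1|1=1 G2=(1+1>=2)=1 G3=G2|G1=1|1=1 G4=(1+1>=1)=1 -> 01111
Step 5: G0=NOT G2=NOT 1=0 G1=G3|G2=1|1=1 G2=(0+1>=2)=0 G3=G2|G1=1|1=1 G4=(1+1>=1)=1 -> 01011

01011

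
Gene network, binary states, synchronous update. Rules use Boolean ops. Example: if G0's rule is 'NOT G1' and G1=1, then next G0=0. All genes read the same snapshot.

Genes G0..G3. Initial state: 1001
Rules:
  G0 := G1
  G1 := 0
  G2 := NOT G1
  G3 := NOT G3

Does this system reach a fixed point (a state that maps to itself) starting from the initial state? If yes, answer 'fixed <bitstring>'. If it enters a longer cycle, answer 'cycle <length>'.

Answer: cycle 2

Derivation:
Step 0: 1001
Step 1: G0=G1=0 G1=0(const) G2=NOT G1=NOT 0=1 G3=NOT G3=NOT 1=0 -> 0010
Step 2: G0=G1=0 G1=0(const) G2=NOT G1=NOT 0=1 G3=NOT G3=NOT 0=1 -> 0011
Step 3: G0=G1=0 G1=0(const) G2=NOT G1=NOT 0=1 G3=NOT G3=NOT 1=0 -> 0010
Cycle of length 2 starting at step 1 -> no fixed point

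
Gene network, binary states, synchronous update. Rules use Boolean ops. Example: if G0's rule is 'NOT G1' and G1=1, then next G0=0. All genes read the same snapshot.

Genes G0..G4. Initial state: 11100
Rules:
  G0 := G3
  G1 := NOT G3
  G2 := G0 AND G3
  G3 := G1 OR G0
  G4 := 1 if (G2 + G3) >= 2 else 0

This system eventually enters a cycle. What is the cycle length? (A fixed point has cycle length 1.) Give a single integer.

Answer: 1

Derivation:
Step 0: 11100
Step 1: G0=G3=0 G1=NOT G3=NOT 0=1 G2=G0&G3=1&0=0 G3=G1|G0=1|1=1 G4=(1+0>=2)=0 -> 01010
Step 2: G0=G3=1 G1=NOT G3=NOT 1=0 G2=G0&G3=0&1=0 G3=G1|G0=1|0=1 G4=(0+1>=2)=0 -> 10010
Step 3: G0=G3=1 G1=NOT G3=NOT 1=0 G2=G0&G3=1&1=1 G3=G1|G0=0|1=1 G4=(0+1>=2)=0 -> 10110
Step 4: G0=G3=1 G1=NOT G3=NOT 1=0 G2=G0&G3=1&1=1 G3=G1|G0=0|1=1 G4=(1+1>=2)=1 -> 10111
Step 5: G0=G3=1 G1=NOT G3=NOT 1=0 G2=G0&G3=1&1=1 G3=G1|G0=0|1=1 G4=(1+1>=2)=1 -> 10111
State from step 5 equals state from step 4 -> cycle length 1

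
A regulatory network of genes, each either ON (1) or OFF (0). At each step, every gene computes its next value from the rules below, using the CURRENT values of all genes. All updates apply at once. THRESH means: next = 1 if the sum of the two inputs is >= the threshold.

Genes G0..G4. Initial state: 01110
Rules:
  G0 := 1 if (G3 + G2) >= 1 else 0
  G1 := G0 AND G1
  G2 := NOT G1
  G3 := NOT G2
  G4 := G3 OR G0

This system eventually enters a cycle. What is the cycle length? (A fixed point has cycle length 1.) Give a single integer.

Step 0: 01110
Step 1: G0=(1+1>=1)=1 G1=G0&G1=0&1=0 G2=NOT G1=NOT 1=0 G3=NOT G2=NOT 1=0 G4=G3|G0=1|0=1 -> 10001
Step 2: G0=(0+0>=1)=0 G1=G0&G1=1&0=0 G2=NOT G1=NOT 0=1 G3=NOT G2=NOT 0=1 G4=G3|G0=0|1=1 -> 00111
Step 3: G0=(1+1>=1)=1 G1=G0&G1=0&0=0 G2=NOT G1=NOT 0=1 G3=NOT G2=NOT 1=0 G4=G3|G0=1|0=1 -> 10101
Step 4: G0=(0+1>=1)=1 G1=G0&G1=1&0=0 G2=NOT G1=NOT 0=1 G3=NOT G2=NOT 1=0 G4=G3|G0=0|1=1 -> 10101
State from step 4 equals state from step 3 -> cycle length 1

Answer: 1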